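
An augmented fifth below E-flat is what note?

Abb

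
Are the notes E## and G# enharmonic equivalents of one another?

Two spellings are enharmonically equivalent only if they share a pitch class.
Here E## → 6, G# → 8; 6 ≠ 8, so they are not.

No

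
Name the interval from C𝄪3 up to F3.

The letter names run C→F, a span of 3 letter steps, so the interval is some kind of fourth.
C## to F is 3 semitones. A perfect fourth is 5, so 3 makes it doubly diminished.

doubly diminished fourth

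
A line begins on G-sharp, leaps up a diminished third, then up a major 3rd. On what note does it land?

D

A diminished third up from G# is Bb (letter B, 2 semitones up).
A major third up from Bb is D (letter D, 4 semitones up).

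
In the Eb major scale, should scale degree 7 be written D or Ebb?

D

Each scale degree takes a distinct letter name. Degree 7 of a scale on E must use the letter D.
D and Ebb are enharmonically the same pitch, but only D uses the letter D, so it is the correct spelling here.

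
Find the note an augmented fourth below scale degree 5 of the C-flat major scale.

Dbb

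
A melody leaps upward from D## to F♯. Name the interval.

diminished third

The letter names run D→F, a span of 2 letter steps, so the interval is some kind of third.
D## to F# is 2 semitones. A major third is 4, so 2 makes it diminished.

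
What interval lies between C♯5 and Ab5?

diminished sixth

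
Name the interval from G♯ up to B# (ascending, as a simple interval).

Counting letters G–A–B gives a third.
G#→B# = 4 semitones, exactly the major third.

major third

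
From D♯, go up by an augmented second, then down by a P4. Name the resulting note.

B##

An augmented second up from D# is E## (letter E, 3 semitones up).
A perfect fourth down from E## is B## (letter B, 5 semitones down).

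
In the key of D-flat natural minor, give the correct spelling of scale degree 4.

The Db natural minor scale runs Db Eb Fb Gb Ab Bbb Cb.
Degree 4 is Gb.

Gb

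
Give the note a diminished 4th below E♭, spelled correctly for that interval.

A fourth below E lands on the letter B.
A diminished fourth spans 4 semitones, so Eb moves to pitch class 11. On the letter B that is B.

B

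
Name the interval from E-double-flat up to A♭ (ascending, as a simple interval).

augmented fourth

Counting letters E–F–G–A gives a fourth.
Ebb→Ab = 6 semitones, 1 wider than the perfect fourth (5), so augmented.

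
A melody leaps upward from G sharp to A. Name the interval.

minor second

The letter names run G→A, a span of 1 letter step, so the interval is some kind of second.
G# to A is 1 semitone. A major second is 2, so 1 makes it minor.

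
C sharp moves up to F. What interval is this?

diminished fourth

Counting letters C–D–E–F gives a fourth.
C#→F = 4 semitones, 1 narrower than the perfect fourth (5), so diminished.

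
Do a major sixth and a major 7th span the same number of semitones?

No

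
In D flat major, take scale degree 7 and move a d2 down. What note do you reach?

B#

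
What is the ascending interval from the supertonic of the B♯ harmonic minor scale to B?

diminished seventh

The supertonic of B# harmonic minor is C##.
C## up to B: letters C→B make it a seventh; 9 semitones makes it diminished.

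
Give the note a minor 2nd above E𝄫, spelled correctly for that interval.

Fbb

A second above E lands on the letter F.
A minor second spans 1 semitone, so Ebb moves to pitch class 3. On the letter F that is Fbb.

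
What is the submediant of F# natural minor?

D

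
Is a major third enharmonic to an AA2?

Yes

A major third spans 4 semitones; a doubly augmented second spans 4.
They are enharmonically equivalent.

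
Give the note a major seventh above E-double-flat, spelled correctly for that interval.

E up a major seventh is D#, so the target letter is D.
From Ebb, a major seventh is 11 semitones up: Db.

Db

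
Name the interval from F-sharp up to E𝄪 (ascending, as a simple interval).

The letter names run F→E, a span of 6 letter steps, so the interval is some kind of seventh.
F# to E## is 12 semitones. A major seventh is 11, so 12 makes it augmented.

augmented seventh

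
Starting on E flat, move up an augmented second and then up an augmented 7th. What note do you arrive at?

An augmented second up from Eb is F# (letter F, 3 semitones up).
An augmented seventh up from F# is E## (letter E, 12 semitones up).

E##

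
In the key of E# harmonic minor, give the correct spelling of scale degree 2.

The E# harmonic minor scale runs E# F## G# A# B# C# D##.
Degree 2 is F##.

F##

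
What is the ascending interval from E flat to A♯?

doubly augmented fourth

The letter names run E→A, a span of 3 letter steps, so the interval is some kind of fourth.
Eb to A# is 7 semitones. A perfect fourth is 5, so 7 makes it doubly augmented.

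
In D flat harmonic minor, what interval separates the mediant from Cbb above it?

The mediant of Db harmonic minor is Fb.
Fb up to Cbb: letters F→C make it a fifth; 6 semitones makes it diminished.

diminished fifth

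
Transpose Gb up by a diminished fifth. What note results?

Dbb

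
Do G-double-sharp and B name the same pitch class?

G## is pitch class 9; B is pitch class 11.
The pitch classes differ (9 vs. 11), so they are not enharmonic equivalents.

No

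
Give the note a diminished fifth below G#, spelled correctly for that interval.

C##

A fifth below G lands on the letter C.
A diminished fifth spans 6 semitones, so G# moves to pitch class 2. On the letter C that is C##.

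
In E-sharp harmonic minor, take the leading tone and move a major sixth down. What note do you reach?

The leading tone of E# harmonic minor is D##.
A major sixth (9 semitones) below D## lands on the letter F, giving F##.

F##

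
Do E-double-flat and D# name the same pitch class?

Two spellings are enharmonically equivalent only if they share a pitch class.
Here Ebb → 2, D# → 3; 2 ≠ 3, so they are not.

No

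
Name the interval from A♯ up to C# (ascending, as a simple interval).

minor third

Counting letters A–B–C gives a third.
A#→C# = 3 semitones, 1 narrower than the major third (4), so minor.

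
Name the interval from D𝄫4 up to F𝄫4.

minor third

Counting letters D–E–F gives a third.
Dbb→Fbb = 3 semitones, 1 narrower than the major third (4), so minor.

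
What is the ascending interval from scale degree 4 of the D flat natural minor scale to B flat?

major third

Scale degree 4 of Db natural minor is Gb.
Gb up to Bb: letters G→B make it a third; 4 semitones makes it major.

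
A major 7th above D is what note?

C#

D up a major seventh is C#, so the target letter is C.
From D, a major seventh is 11 semitones up: C#.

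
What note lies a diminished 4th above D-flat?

Gbb

A fourth above D lands on the letter G.
A diminished fourth spans 4 semitones, so Db moves to pitch class 5. On the letter G that is Gbb.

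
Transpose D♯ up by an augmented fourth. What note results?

G##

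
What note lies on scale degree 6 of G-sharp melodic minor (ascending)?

The G# melodic minor (ascending) scale runs G# A# B C# D# E# F##.
Degree 6 is E#.

E#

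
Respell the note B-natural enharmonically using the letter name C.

B is pitch class 11. The letter C alone is pitch class 0.
To reach pitch class 11 from C requires an offset of -1 semitone, i.e. flat: Cb.

Cb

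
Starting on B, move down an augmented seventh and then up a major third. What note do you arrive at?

Eb

An augmented seventh down from B is Cb (letter C, 12 semitones down).
A major third up from Cb is Eb (letter E, 4 semitones up).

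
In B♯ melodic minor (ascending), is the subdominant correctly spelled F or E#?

Each scale degree takes a distinct letter name. Degree 4 of a scale on B must use the letter E.
E# and F are enharmonically the same pitch, but only E# uses the letter E, so it is the correct spelling here.

E#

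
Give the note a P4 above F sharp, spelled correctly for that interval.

F up a perfect fourth is Bb, so the target letter is B.
From F#, a perfect fourth is 5 semitones up: B.

B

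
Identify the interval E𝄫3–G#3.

The letter names run E→G, a span of 2 letter steps, so the interval is some kind of third.
Ebb to G# is 6 semitones. A major third is 4, so 6 makes it doubly augmented.

doubly augmented third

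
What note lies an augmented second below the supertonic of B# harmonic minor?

The supertonic of B# harmonic minor is C##.
An augmented second (3 semitones) below C## lands on the letter B, giving B.

B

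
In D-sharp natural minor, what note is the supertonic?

The D# natural minor scale runs D# E# F# G# A# B C#.
Degree 2 is E#.

E#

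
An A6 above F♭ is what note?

F up a major sixth is D, so the target letter is D.
From Fb, an augmented sixth is 10 semitones up: D.

D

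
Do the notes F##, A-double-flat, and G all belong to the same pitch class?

F## = pitch class 7 and Abb = pitch class 7 and G = pitch class 7 — the same pitch class, so they are enharmonic equivalents.

Yes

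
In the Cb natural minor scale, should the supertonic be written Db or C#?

Each scale degree takes a distinct letter name. Degree 2 of a scale on C must use the letter D.
Db and C# are enharmonically the same pitch, but only Db uses the letter D, so it is the correct spelling here.

Db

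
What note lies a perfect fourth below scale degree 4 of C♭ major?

Cb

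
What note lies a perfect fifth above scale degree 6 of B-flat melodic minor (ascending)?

D

Scale degree 6 of Bb melodic minor (ascending) is G.
A perfect fifth (7 semitones) above G lands on the letter D, giving D.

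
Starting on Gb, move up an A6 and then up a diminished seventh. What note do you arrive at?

Db

An augmented sixth up from Gb is E (letter E, 10 semitones up).
A diminished seventh up from E is Db (letter D, 9 semitones up).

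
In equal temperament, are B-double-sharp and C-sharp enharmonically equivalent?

Yes

B## = pitch class 1 and C# = pitch class 1 — the same pitch class, so they are enharmonic equivalents.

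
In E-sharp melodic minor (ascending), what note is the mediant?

G#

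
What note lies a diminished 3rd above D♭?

A third above D lands on the letter F.
A diminished third spans 2 semitones, so Db moves to pitch class 3. On the letter F that is Fbb.

Fbb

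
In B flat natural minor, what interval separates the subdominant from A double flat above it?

diminished fourth

The subdominant of Bb natural minor is Eb.
Eb up to Abb: letters E→A make it a fourth; 4 semitones makes it diminished.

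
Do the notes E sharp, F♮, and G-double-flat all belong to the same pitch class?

Yes

E# is pitch class 5; F is pitch class 5; Gbb is pitch class 5.
All spellings map to pitch class 5, so they are enharmonically equivalent.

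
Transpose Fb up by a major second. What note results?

F up a major second is G, so the target letter is G.
From Fb, a major second is 2 semitones up: Gb.

Gb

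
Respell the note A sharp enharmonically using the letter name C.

Plain C sits 2 semitones above A#, so on the letter C the same pitch needs a double flat: Cbb.

Cbb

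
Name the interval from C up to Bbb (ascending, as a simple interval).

diminished seventh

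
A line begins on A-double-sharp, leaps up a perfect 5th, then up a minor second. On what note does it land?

F##

A perfect fifth up from A## is E## (letter E, 7 semitones up).
A minor second up from E## is F## (letter F, 1 semitone up).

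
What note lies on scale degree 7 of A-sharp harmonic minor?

G##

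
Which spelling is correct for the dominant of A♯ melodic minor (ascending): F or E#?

Each scale degree takes a distinct letter name. Degree 5 of a scale on A must use the letter E.
E# and F are enharmonically the same pitch, but only E# uses the letter E, so it is the correct spelling here.

E#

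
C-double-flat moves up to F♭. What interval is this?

augmented fourth

Counting letters C–D–E–F gives a fourth.
Cbb→Fb = 6 semitones, 1 wider than the perfect fourth (5), so augmented.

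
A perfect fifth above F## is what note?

F up a perfect fifth is C, so the target letter is C.
From F##, a perfect fifth is 7 semitones up: C##.

C##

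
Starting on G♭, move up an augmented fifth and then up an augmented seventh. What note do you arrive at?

An augmented fifth up from Gb is D (letter D, 8 semitones up).
An augmented seventh up from D is C## (letter C, 12 semitones up).

C##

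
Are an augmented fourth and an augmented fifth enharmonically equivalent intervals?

No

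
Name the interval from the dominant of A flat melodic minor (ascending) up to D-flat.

The dominant of Ab melodic minor (ascending) is Eb.
Eb up to Db: letters E→D make it a seventh; 10 semitones makes it minor.

minor seventh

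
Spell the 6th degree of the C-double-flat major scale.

Abb

The Cbb major scale runs Cbb Dbb Ebb Fbb Gbb Abb Bbb.
Degree 6 is Abb.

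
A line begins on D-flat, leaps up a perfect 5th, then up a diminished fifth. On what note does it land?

Ebb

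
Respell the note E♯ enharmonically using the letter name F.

E# is pitch class 5. The letter F alone is pitch class 5.
Pitch class 5 on F needs no accidental: F.

F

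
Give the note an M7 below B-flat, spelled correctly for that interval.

Cb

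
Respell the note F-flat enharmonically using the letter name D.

Fb is pitch class 4. The letter D alone is pitch class 2.
To reach pitch class 4 from D requires an offset of +2 semitones, i.e. double sharp: D##.

D##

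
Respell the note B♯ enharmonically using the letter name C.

Plain C sits at the same pitch as B#, so on the letter C the same pitch needs a natural: C.

C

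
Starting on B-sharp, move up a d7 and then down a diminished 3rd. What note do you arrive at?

F##

A diminished seventh up from B# is A (letter A, 9 semitones up).
A diminished third down from A is F## (letter F, 2 semitones down).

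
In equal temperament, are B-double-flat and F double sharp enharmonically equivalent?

No

Two spellings are enharmonically equivalent only if they share a pitch class.
Here Bbb → 9, F## → 7; 7 ≠ 9, so they are not.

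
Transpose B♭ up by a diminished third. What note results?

A third above B lands on the letter D.
A diminished third spans 2 semitones, so Bb moves to pitch class 0. On the letter D that is Dbb.

Dbb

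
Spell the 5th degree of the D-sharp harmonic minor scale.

The D# harmonic minor scale runs D# E# F# G# A# B C##.
Degree 5 is A#.

A#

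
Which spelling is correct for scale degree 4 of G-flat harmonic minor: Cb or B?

Cb

Each scale degree takes a distinct letter name. Degree 4 of a scale on G must use the letter C.
Cb and B are enharmonically the same pitch, but only Cb uses the letter C, so it is the correct spelling here.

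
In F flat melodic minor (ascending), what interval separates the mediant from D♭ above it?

augmented fourth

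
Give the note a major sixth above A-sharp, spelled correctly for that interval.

F##

A sixth above A lands on the letter F.
A major sixth spans 9 semitones, so A# moves to pitch class 7. On the letter F that is F##.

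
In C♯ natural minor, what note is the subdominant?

Degree 4 takes the letter 3 steps above C, which is F.
In natural minor, degree 4 sits 5 semitones above the tonic. C# + 5 semitones is pitch class 6, spelled on F as F#.

F#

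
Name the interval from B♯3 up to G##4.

major sixth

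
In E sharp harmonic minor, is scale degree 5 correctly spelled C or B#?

Each scale degree takes a distinct letter name. Degree 5 of a scale on E must use the letter B.
B# and C are enharmonically the same pitch, but only B# uses the letter B, so it is the correct spelling here.

B#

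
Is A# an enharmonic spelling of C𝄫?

Yes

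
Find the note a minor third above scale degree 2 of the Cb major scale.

Scale degree 2 of Cb major is Db.
A minor third (3 semitones) above Db lands on the letter F, giving Fb.

Fb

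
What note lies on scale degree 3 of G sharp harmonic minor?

B

The G# harmonic minor scale runs G# A# B C# D# E F##.
Degree 3 is B.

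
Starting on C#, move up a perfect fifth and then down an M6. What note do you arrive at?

B

A perfect fifth up from C# is G# (letter G, 7 semitones up).
A major sixth down from G# is B (letter B, 9 semitones down).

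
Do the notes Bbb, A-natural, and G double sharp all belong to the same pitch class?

Yes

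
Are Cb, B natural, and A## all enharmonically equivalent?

Cb is pitch class 11; B is pitch class 11; A## is pitch class 11.
All spellings map to pitch class 11, so they are enharmonically equivalent.

Yes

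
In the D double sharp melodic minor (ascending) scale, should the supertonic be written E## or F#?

Each scale degree takes a distinct letter name. Degree 2 of a scale on D must use the letter E.
E## and F# are enharmonically the same pitch, but only E## uses the letter E, so it is the correct spelling here.

E##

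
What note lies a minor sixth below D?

F#

A sixth below D lands on the letter F.
A minor sixth spans 8 semitones, so D moves to pitch class 6. On the letter F that is F#.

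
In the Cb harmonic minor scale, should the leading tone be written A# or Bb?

Bb

Each scale degree takes a distinct letter name. Degree 7 of a scale on C must use the letter B.
Bb and A# are enharmonically the same pitch, but only Bb uses the letter B, so it is the correct spelling here.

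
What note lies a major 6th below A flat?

Cb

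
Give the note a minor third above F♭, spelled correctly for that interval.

F up a major third is A, so the target letter is A.
From Fb, a minor third is 3 semitones up: Abb.

Abb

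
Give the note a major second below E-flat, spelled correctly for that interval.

Db

A second below E lands on the letter D.
A major second spans 2 semitones, so Eb moves to pitch class 1. On the letter D that is Db.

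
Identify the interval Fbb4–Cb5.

augmented fifth

Counting letters F–G–A–B–C gives a fifth.
Fbb→Cb = 8 semitones, 1 wider than the perfect fifth (7), so augmented.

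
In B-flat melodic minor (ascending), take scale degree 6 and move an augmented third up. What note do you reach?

B#

Scale degree 6 of Bb melodic minor (ascending) is G.
An augmented third (5 semitones) above G lands on the letter B, giving B#.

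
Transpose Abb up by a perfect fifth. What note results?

Ebb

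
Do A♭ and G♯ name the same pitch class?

Yes

Ab is pitch class 8; G# is pitch class 8.
All spellings map to pitch class 8, so they are enharmonically equivalent.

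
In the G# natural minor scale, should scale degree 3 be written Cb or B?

Each scale degree takes a distinct letter name. Degree 3 of a scale on G must use the letter B.
B and Cb are enharmonically the same pitch, but only B uses the letter B, so it is the correct spelling here.

B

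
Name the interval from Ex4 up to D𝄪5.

Counting letters E–F–G–A–B–C–D gives a seventh.
E##→D## = 10 semitones, 1 narrower than the major seventh (11), so minor.

minor seventh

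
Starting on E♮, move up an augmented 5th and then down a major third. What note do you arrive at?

An augmented fifth up from E is B# (letter B, 8 semitones up).
A major third down from B# is G# (letter G, 4 semitones down).

G#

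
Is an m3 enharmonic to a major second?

A minor third spans 3 semitones; a major second spans 2.
The spans differ, so they are not enharmonic equivalents.

No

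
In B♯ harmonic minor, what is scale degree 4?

Degree 4 takes the letter 3 steps above B, which is E.
In harmonic minor, degree 4 sits 5 semitones above the tonic. B# + 5 semitones is pitch class 5, spelled on E as E#.

E#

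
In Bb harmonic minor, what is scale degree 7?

A

Degree 7 takes the letter 6 steps above B, which is A.
In harmonic minor, degree 7 sits 11 semitones above the tonic. Bb + 11 semitones is pitch class 9, spelled on A as A.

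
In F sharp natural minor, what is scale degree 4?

B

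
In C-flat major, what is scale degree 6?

Ab

Degree 6 takes the letter 5 steps above C, which is A.
In major, degree 6 sits 9 semitones above the tonic. Cb + 9 semitones is pitch class 8, spelled on A as Ab.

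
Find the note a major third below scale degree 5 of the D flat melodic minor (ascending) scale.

Fb

Scale degree 5 of Db melodic minor (ascending) is Ab.
A major third (4 semitones) below Ab lands on the letter F, giving Fb.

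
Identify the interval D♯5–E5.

minor second

Counting letters D–E gives a second.
D#→E = 1 semitone, 1 narrower than the major second (2), so minor.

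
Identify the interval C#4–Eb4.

Counting letters C–D–E gives a third.
C#→Eb = 2 semitones, 2 narrower than the major third (4), so diminished.

diminished third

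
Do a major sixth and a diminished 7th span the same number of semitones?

A major sixth spans 9 semitones; a diminished seventh spans 9.
They are enharmonically equivalent.

Yes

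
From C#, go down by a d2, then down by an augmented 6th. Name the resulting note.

A diminished second down from C# is B## (letter B, 0 semitones down).
An augmented sixth down from B## is D# (letter D, 10 semitones down).

D#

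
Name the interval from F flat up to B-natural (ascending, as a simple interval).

Counting letters F–G–A–B gives a fourth.
Fb→B = 7 semitones, 2 wider than the perfect fourth (5), so doubly augmented.

doubly augmented fourth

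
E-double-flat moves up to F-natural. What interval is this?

Counting letters E–F gives a second.
Ebb→F = 3 semitones, 1 wider than the major second (2), so augmented.

augmented second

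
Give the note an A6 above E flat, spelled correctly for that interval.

C#

A sixth above E lands on the letter C.
An augmented sixth spans 10 semitones, so Eb moves to pitch class 1. On the letter C that is C#.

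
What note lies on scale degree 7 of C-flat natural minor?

Degree 7 takes the letter 6 steps above C, which is B.
In natural minor, degree 7 sits 10 semitones above the tonic. Cb + 10 semitones is pitch class 9, spelled on B as Bbb.

Bbb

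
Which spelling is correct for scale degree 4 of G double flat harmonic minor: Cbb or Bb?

Cbb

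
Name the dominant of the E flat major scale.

The Eb major scale runs Eb F G Ab Bb C D.
Degree 5 is Bb.

Bb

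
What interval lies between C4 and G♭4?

The letter names run C→G, a span of 4 letter steps, so the interval is some kind of fifth.
C to Gb is 6 semitones. A perfect fifth is 7, so 6 makes it diminished.

diminished fifth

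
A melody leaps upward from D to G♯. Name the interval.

augmented fourth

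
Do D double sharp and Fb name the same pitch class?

D## = pitch class 4 and Fb = pitch class 4 — the same pitch class, so they are enharmonic equivalents.

Yes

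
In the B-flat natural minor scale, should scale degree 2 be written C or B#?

C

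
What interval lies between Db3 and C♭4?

The letter names run D→C, a span of 6 letter steps, so the interval is some kind of seventh.
Db to Cb is 10 semitones. A major seventh is 11, so 10 makes it minor.

minor seventh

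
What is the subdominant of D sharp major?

The D# major scale runs D# E# F## G# A# B# C##.
Degree 4 is G#.

G#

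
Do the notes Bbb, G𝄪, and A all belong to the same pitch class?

Yes

Bbb = pitch class 9 and G## = pitch class 9 and A = pitch class 9 — the same pitch class, so they are enharmonic equivalents.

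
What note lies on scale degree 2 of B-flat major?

The Bb major scale runs Bb C D Eb F G A.
Degree 2 is C.

C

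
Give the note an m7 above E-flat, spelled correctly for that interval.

Db

A seventh above E lands on the letter D.
A minor seventh spans 10 semitones, so Eb moves to pitch class 1. On the letter D that is Db.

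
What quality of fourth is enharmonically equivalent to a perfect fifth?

doubly augmented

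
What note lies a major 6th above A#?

A up a major sixth is F#, so the target letter is F.
From A#, a major sixth is 9 semitones up: F##.

F##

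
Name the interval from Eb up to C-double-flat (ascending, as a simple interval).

diminished sixth

Counting letters E–F–G–A–B–C gives a sixth.
Eb→Cbb = 7 semitones, 2 narrower than the major sixth (9), so diminished.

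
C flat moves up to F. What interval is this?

augmented fourth

The letter names run C→F, a span of 3 letter steps, so the interval is some kind of fourth.
Cb to F is 6 semitones. A perfect fourth is 5, so 6 makes it augmented.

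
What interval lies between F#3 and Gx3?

augmented second

Counting letters F–G gives a second.
F#→G## = 3 semitones, 1 wider than the major second (2), so augmented.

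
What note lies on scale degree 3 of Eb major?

Degree 3 takes the letter 2 steps above E, which is G.
In major, degree 3 sits 4 semitones above the tonic. Eb + 4 semitones is pitch class 7, spelled on G as G.

G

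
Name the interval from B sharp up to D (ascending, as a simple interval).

Counting letters B–C–D gives a third.
B#→D = 2 semitones, 2 narrower than the major third (4), so diminished.

diminished third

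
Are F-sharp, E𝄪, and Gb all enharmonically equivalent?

Yes

F# = pitch class 6 and E## = pitch class 6 and Gb = pitch class 6 — the same pitch class, so they are enharmonic equivalents.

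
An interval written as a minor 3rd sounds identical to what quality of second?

augmented

A minor third spans 3 semitones.
A second spanning 3 semitones is augmented (the major second is 2).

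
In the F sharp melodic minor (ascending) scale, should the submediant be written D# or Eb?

D#

Each scale degree takes a distinct letter name. Degree 6 of a scale on F must use the letter D.
D# and Eb are enharmonically the same pitch, but only D# uses the letter D, so it is the correct spelling here.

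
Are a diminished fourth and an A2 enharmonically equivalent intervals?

A diminished fourth spans 4 semitones; an augmented second spans 3.
The spans differ, so they are not enharmonic equivalents.

No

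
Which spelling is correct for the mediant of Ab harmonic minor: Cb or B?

Each scale degree takes a distinct letter name. Degree 3 of a scale on A must use the letter C.
Cb and B are enharmonically the same pitch, but only Cb uses the letter C, so it is the correct spelling here.

Cb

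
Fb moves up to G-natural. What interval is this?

Counting letters F–G gives a second.
Fb→G = 3 semitones, 1 wider than the major second (2), so augmented.

augmented second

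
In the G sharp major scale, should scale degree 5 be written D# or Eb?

Each scale degree takes a distinct letter name. Degree 5 of a scale on G must use the letter D.
D# and Eb are enharmonically the same pitch, but only D# uses the letter D, so it is the correct spelling here.

D#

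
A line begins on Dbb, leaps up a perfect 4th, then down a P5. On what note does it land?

Cbb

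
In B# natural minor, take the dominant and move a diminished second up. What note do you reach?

The dominant of B# natural minor is F##.
A diminished second (0 semitones) above F## lands on the letter G, giving G.

G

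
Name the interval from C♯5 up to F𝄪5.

The letter names run C→F, a span of 3 letter steps, so the interval is some kind of fourth.
C# to F## is 6 semitones. A perfect fourth is 5, so 6 makes it augmented.

augmented fourth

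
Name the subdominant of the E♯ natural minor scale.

The E# natural minor scale runs E# F## G# A# B# C# D#.
Degree 4 is A#.

A#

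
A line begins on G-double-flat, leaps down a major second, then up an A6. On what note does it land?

Db

A major second down from Gbb is Fbb (letter F, 2 semitones down).
An augmented sixth up from Fbb is Db (letter D, 10 semitones up).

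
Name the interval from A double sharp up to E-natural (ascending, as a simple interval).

Counting letters A–B–C–D–E gives a fifth.
A##→E = 5 semitones, 2 narrower than the perfect fifth (7), so doubly diminished.

doubly diminished fifth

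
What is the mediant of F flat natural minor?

Abb

The Fb natural minor scale runs Fb Gb Abb Bbb Cb Dbb Ebb.
Degree 3 is Abb.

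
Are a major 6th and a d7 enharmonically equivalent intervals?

A major sixth spans 9 semitones; a diminished seventh spans 9.
They are enharmonically equivalent.

Yes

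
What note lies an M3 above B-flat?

B up a major third is D#, so the target letter is D.
From Bb, a major third is 4 semitones up: D.

D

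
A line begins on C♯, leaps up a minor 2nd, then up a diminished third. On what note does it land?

Fb

A minor second up from C# is D (letter D, 1 semitone up).
A diminished third up from D is Fb (letter F, 2 semitones up).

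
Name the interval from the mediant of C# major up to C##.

The mediant of C# major is E#.
E# up to C##: letters E→C make it a sixth; 9 semitones makes it major.

major sixth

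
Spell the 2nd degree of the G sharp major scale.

Degree 2 takes the letter 1 step above G, which is A.
In major, degree 2 sits 2 semitones above the tonic. G# + 2 semitones is pitch class 10, spelled on A as A#.

A#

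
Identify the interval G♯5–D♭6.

Counting letters G–A–B–C–D gives a fifth.
G#→Db = 5 semitones, 2 narrower than the perfect fifth (7), so doubly diminished.

doubly diminished fifth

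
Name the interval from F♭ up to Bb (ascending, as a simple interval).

augmented fourth

Counting letters F–G–A–B gives a fourth.
Fb→Bb = 6 semitones, 1 wider than the perfect fourth (5), so augmented.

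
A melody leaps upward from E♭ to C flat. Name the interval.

Counting letters E–F–G–A–B–C gives a sixth.
Eb→Cb = 8 semitones, 1 narrower than the major sixth (9), so minor.

minor sixth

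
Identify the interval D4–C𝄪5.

Counting letters D–E–F–G–A–B–C gives a seventh.
D→C## = 12 semitones, 1 wider than the major seventh (11), so augmented.

augmented seventh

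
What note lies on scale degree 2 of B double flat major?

Cb

Degree 2 takes the letter 1 step above B, which is C.
In major, degree 2 sits 2 semitones above the tonic. Bbb + 2 semitones is pitch class 11, spelled on C as Cb.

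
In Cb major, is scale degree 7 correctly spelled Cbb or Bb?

Bb

Each scale degree takes a distinct letter name. Degree 7 of a scale on C must use the letter B.
Bb and Cbb are enharmonically the same pitch, but only Bb uses the letter B, so it is the correct spelling here.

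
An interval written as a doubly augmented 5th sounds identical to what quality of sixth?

A doubly augmented fifth spans 9 semitones.
A sixth spanning 9 semitones is major (the major sixth is 9).

major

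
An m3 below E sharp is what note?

E down a major third is C, so the target letter is C.
From E#, a minor third is 3 semitones down: C##.

C##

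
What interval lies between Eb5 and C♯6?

augmented sixth

Counting letters E–F–G–A–B–C gives a sixth.
Eb→C# = 10 semitones, 1 wider than the major sixth (9), so augmented.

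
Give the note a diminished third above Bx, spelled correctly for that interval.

A third above B lands on the letter D.
A diminished third spans 2 semitones, so B## moves to pitch class 3. On the letter D that is D#.

D#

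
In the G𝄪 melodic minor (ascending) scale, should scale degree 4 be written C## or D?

Each scale degree takes a distinct letter name. Degree 4 of a scale on G must use the letter C.
C## and D are enharmonically the same pitch, but only C## uses the letter C, so it is the correct spelling here.

C##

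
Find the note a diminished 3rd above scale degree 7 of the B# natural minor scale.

Scale degree 7 of B# natural minor is A#.
A diminished third (2 semitones) above A# lands on the letter C, giving C.

C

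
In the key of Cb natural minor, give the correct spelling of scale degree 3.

Ebb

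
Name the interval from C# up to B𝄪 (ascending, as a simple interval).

augmented seventh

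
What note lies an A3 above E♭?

E up a major third is G#, so the target letter is G.
From Eb, an augmented third is 5 semitones up: G#.

G#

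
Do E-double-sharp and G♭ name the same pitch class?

E## = pitch class 6 and Gb = pitch class 6 — the same pitch class, so they are enharmonic equivalents.

Yes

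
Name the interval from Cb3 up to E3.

augmented third

The letter names run C→E, a span of 2 letter steps, so the interval is some kind of third.
Cb to E is 5 semitones. A major third is 4, so 5 makes it augmented.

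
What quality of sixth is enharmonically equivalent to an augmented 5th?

An augmented fifth spans 8 semitones.
A sixth spanning 8 semitones is minor (the major sixth is 9).

minor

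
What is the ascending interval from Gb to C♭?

perfect fourth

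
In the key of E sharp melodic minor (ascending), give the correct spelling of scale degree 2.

Degree 2 takes the letter 1 step above E, which is F.
In melodic minor (ascending), degree 2 sits 2 semitones above the tonic. E# + 2 semitones is pitch class 7, spelled on F as F##.

F##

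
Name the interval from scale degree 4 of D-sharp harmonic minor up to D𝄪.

augmented fifth

Scale degree 4 of D# harmonic minor is G#.
G# up to D##: letters G→D make it a fifth; 8 semitones makes it augmented.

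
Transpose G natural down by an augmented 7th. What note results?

Abb

A seventh below G lands on the letter A.
An augmented seventh spans 12 semitones, so G moves to pitch class 7. On the letter A that is Abb.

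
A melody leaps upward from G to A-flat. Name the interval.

Counting letters G–A gives a second.
G→Ab = 1 semitone, 1 narrower than the major second (2), so minor.

minor second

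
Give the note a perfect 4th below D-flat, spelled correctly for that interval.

Ab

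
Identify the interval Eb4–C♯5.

augmented sixth

Counting letters E–F–G–A–B–C gives a sixth.
Eb→C# = 10 semitones, 1 wider than the major sixth (9), so augmented.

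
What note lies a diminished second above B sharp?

B up a major second is C#, so the target letter is C.
From B#, a diminished second is 0 semitones up: C.

C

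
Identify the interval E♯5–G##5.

Counting letters E–F–G gives a third.
E#→G## = 4 semitones, exactly the major third.

major third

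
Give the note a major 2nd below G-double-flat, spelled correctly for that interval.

G down a major second is F, so the target letter is F.
From Gbb, a major second is 2 semitones down: Fbb.

Fbb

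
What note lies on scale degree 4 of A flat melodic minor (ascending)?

Db

The Ab melodic minor (ascending) scale runs Ab Bb Cb Db Eb F G.
Degree 4 is Db.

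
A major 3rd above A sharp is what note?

A up a major third is C#, so the target letter is C.
From A#, a major third is 4 semitones up: C##.

C##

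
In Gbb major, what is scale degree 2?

Abb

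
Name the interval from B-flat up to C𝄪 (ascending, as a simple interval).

Counting letters B–C gives a second.
Bb→C## = 4 semitones, 2 wider than the major second (2), so doubly augmented.

doubly augmented second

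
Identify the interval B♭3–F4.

perfect fifth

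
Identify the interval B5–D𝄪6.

The letter names run B→D, a span of 2 letter steps, so the interval is some kind of third.
B to D## is 5 semitones. A major third is 4, so 5 makes it augmented.

augmented third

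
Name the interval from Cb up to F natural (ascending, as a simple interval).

augmented fourth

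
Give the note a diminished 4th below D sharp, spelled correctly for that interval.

A##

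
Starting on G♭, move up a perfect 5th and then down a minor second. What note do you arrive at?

C

A perfect fifth up from Gb is Db (letter D, 7 semitones up).
A minor second down from Db is C (letter C, 1 semitone down).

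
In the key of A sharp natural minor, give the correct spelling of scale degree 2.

The A# natural minor scale runs A# B# C# D# E# F# G#.
Degree 2 is B#.

B#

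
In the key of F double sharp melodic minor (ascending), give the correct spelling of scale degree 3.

Degree 3 takes the letter 2 steps above F, which is A.
In melodic minor (ascending), degree 3 sits 3 semitones above the tonic. F## + 3 semitones is pitch class 10, spelled on A as A#.

A#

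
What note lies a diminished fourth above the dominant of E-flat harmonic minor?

Ebb

The dominant of Eb harmonic minor is Bb.
A diminished fourth (4 semitones) above Bb lands on the letter E, giving Ebb.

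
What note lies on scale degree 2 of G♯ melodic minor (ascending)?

A#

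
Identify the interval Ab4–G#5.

The letter names run A→G, a span of 6 letter steps, so the interval is some kind of seventh.
Ab to G# is 12 semitones. A major seventh is 11, so 12 makes it augmented.

augmented seventh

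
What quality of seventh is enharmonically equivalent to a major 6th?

diminished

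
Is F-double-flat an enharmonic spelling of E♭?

Yes

Fbb is pitch class 3; Eb is pitch class 3.
All spellings map to pitch class 3, so they are enharmonically equivalent.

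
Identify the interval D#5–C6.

diminished seventh

The letter names run D→C, a span of 6 letter steps, so the interval is some kind of seventh.
D# to C is 9 semitones. A major seventh is 11, so 9 makes it diminished.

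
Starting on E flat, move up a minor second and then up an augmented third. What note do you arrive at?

A minor second up from Eb is Fb (letter F, 1 semitone up).
An augmented third up from Fb is A (letter A, 5 semitones up).

A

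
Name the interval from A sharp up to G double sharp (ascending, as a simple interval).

Counting letters A–B–C–D–E–F–G gives a seventh.
A#→G## = 11 semitones, exactly the major seventh.

major seventh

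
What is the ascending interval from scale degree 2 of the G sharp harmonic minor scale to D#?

perfect fourth

Scale degree 2 of G# harmonic minor is A#.
A# up to D#: letters A→D make it a fourth; 5 semitones makes it perfect.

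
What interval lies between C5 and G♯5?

augmented fifth

Counting letters C–D–E–F–G gives a fifth.
C→G# = 8 semitones, 1 wider than the perfect fifth (7), so augmented.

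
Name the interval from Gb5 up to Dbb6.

Counting letters G–A–B–C–D gives a fifth.
Gb→Dbb = 6 semitones, 1 narrower than the perfect fifth (7), so diminished.

diminished fifth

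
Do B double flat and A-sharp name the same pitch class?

Bbb is pitch class 9; A# is pitch class 10.
The pitch classes differ (9 vs. 10), so they are not enharmonic equivalents.

No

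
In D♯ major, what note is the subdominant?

G#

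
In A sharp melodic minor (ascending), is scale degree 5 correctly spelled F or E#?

Each scale degree takes a distinct letter name. Degree 5 of a scale on A must use the letter E.
E# and F are enharmonically the same pitch, but only E# uses the letter E, so it is the correct spelling here.

E#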